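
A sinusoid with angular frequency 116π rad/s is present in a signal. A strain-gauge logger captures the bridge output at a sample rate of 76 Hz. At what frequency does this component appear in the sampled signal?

ω = 116π rad/s → f = ω/(2π) = 58 Hz.
58 Hz > fs/2 = 38 Hz, folds to fs − 58 Hz = 18 Hz.

18 Hz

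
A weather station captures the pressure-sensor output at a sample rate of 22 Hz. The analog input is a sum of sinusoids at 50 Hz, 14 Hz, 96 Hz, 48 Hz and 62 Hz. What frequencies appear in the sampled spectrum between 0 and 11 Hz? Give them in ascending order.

fs/2 = 11 Hz.
50 Hz mod fs = 6 Hz.
6 Hz ≤ fs/2 = 11 Hz, appears at 6 Hz.
14 Hz > fs/2 = 11 Hz, folds to fs − 14 Hz = 8 Hz.
96 Hz mod fs = 8 Hz.
8 Hz ≤ fs/2 = 11 Hz, appears at 8 Hz.
48 Hz mod fs = 4 Hz.
4 Hz ≤ fs/2 = 11 Hz, appears at 4 Hz.
62 Hz mod fs = 18 Hz.
18 Hz > fs/2 = 11 Hz, folds to fs − 18 Hz = 4 Hz.
Distinct values: {4 Hz, 6 Hz, 8 Hz}.

4 Hz, 6 Hz, 8 Hz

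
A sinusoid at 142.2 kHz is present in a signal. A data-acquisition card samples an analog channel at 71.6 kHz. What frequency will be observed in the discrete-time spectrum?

1 kHz

142.2 kHz mod fs = 70.6 kHz.
70.6 kHz > fs/2 = 35.8 kHz, folds to fs − 70.6 kHz = 1 kHz.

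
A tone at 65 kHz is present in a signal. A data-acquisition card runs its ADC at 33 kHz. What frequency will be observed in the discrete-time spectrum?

65 kHz mod fs = 32 kHz.
32 kHz > fs/2 = 16.5 kHz, folds to fs − 32 kHz = 1 kHz.

1 kHz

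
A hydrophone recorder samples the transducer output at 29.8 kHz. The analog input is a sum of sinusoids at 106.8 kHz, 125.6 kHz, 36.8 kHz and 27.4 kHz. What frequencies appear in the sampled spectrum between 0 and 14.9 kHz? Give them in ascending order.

fs/2 = 14.9 kHz.
106.8 kHz mod fs = 17.4 kHz.
17.4 kHz > fs/2 = 14.9 kHz, folds to fs − 17.4 kHz = 12.4 kHz.
125.6 kHz mod fs = 6.4 kHz.
6.4 kHz ≤ fs/2 = 14.9 kHz, appears at 6.4 kHz.
36.8 kHz mod fs = 7 kHz.
7 kHz ≤ fs/2 = 14.9 kHz, appears at 7 kHz.
27.4 kHz > fs/2 = 14.9 kHz, folds to fs − 27.4 kHz = 2.4 kHz.
Distinct values: {2.4 kHz, 6.4 kHz, 7 kHz, 12.4 kHz}.

2.4 kHz, 6.4 kHz, 7 kHz, 12.4 kHz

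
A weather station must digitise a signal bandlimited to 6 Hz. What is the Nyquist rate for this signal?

Nyquist rate = 2 × 6 Hz = 12 Hz.

12 Hz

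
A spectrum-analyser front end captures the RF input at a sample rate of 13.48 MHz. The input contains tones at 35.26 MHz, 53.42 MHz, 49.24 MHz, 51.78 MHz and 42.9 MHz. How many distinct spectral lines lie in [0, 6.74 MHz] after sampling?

5

fs/2 = 6.74 MHz.
35.26 MHz mod fs = 8.3 MHz.
8.3 MHz > fs/2 = 6.74 MHz, folds to fs − 8.3 MHz = 5.18 MHz.
53.42 MHz mod fs = 12.98 MHz.
12.98 MHz > fs/2 = 6.74 MHz, folds to fs − 12.98 MHz = 0.5 MHz.
49.24 MHz mod fs = 8.8 MHz.
8.8 MHz > fs/2 = 6.74 MHz, folds to fs − 8.8 MHz = 4.68 MHz.
51.78 MHz mod fs = 11.34 MHz.
11.34 MHz > fs/2 = 6.74 MHz, folds to fs − 11.34 MHz = 2.14 MHz.
42.9 MHz mod fs = 2.46 MHz.
2.46 MHz ≤ fs/2 = 6.74 MHz, appears at 2.46 MHz.
Distinct values: {0.5 MHz, 2.14 MHz, 2.46 MHz, 4.68 MHz, 5.18 MHz} → 5.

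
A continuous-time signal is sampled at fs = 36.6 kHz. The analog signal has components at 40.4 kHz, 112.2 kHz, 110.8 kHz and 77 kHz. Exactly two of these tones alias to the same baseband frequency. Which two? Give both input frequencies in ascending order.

40.4 kHz, 77 kHz

fs/2 = 18.3 kHz.
40.4 kHz mod fs = 3.8 kHz.
3.8 kHz ≤ fs/2 = 18.3 kHz, appears at 3.8 kHz.
112.2 kHz mod fs = 2.4 kHz.
2.4 kHz ≤ fs/2 = 18.3 kHz, appears at 2.4 kHz.
110.8 kHz mod fs = 1 kHz.
1 kHz ≤ fs/2 = 18.3 kHz, appears at 1 kHz.
77 kHz mod fs = 3.8 kHz.
3.8 kHz ≤ fs/2 = 18.3 kHz, appears at 3.8 kHz.
40.4 kHz and 77 kHz both map to 3.8 kHz.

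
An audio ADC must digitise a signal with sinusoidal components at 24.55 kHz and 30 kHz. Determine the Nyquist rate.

Highest-frequency component: 30 kHz.
Nyquist rate = 2 × 30 kHz = 60 kHz.

60 kHz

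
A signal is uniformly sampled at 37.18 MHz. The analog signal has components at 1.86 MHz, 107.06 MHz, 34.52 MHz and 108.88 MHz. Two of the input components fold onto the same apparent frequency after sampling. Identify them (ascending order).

34.52 MHz, 108.88 MHz

fs/2 = 18.59 MHz.
1.86 MHz ≤ fs/2 = 18.59 MHz, passes unchanged.
107.06 MHz mod fs = 32.7 MHz.
32.7 MHz > fs/2 = 18.59 MHz, folds to fs − 32.7 MHz = 4.48 MHz.
34.52 MHz > fs/2 = 18.59 MHz, folds to fs − 34.52 MHz = 2.66 MHz.
108.88 MHz mod fs = 34.52 MHz.
34.52 MHz > fs/2 = 18.59 MHz, folds to fs − 34.52 MHz = 2.66 MHz.
34.52 MHz and 108.88 MHz both map to 2.66 MHz.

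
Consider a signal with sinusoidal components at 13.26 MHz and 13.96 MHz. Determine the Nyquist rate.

27.92 MHz

Highest-frequency component: 13.96 MHz.
Nyquist rate = 2 × 13.96 MHz = 27.92 MHz.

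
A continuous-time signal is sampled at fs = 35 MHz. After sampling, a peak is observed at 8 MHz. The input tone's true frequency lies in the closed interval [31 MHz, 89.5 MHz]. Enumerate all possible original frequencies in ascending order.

Frequencies that alias to 8 MHz are k·fs ± 8 MHz for integer k ≥ 0.
k=0: 8 MHz.
k=1: 27 MHz, 43 MHz.
k=2: 62 MHz, 78 MHz.
k=3: 97 MHz, 113 MHz.
Within [31 MHz, 89.5 MHz]: 43 MHz, 62 MHz, 78 MHz.

43 MHz, 62 MHz, 78 MHz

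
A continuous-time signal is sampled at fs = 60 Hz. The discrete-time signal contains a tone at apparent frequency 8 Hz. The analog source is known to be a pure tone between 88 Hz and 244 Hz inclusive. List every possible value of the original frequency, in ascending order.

Frequencies that alias to 8 Hz are k·fs ± 8 Hz for integer k ≥ 0.
k=0: 8 Hz.
k=1: 52 Hz, 68 Hz.
k=2: 112 Hz, 128 Hz.
k=3: 172 Hz, 188 Hz.
k=4: 232 Hz, 248 Hz.
k=5: 292 Hz, 308 Hz.
Within [88 Hz, 244 Hz]: 112 Hz, 128 Hz, 172 Hz, 188 Hz, 232 Hz.

112 Hz, 128 Hz, 172 Hz, 188 Hz, 232 Hz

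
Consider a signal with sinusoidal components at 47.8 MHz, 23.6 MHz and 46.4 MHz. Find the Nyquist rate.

95.6 MHz

Highest-frequency component: 47.8 MHz.
Nyquist rate = 2 × 47.8 MHz = 95.6 MHz.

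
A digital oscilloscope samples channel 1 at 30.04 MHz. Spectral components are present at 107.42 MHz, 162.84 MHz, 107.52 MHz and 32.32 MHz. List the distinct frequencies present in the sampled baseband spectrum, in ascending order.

fs/2 = 15.02 MHz.
107.42 MHz mod fs = 17.3 MHz.
17.3 MHz > fs/2 = 15.02 MHz, folds to fs − 17.3 MHz = 12.74 MHz.
162.84 MHz mod fs = 12.64 MHz.
12.64 MHz ≤ fs/2 = 15.02 MHz, appears at 12.64 MHz.
107.52 MHz mod fs = 17.4 MHz.
17.4 MHz > fs/2 = 15.02 MHz, folds to fs − 17.4 MHz = 12.64 MHz.
32.32 MHz mod fs = 2.28 MHz.
2.28 MHz ≤ fs/2 = 15.02 MHz, appears at 2.28 MHz.
Distinct values: {2.28 MHz, 12.64 MHz, 12.74 MHz}.

2.28 MHz, 12.64 MHz, 12.74 MHz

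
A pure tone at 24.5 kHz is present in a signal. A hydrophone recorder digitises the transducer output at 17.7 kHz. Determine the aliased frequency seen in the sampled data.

6.8 kHz

24.5 kHz mod fs = 6.8 kHz.
6.8 kHz ≤ fs/2 = 8.85 kHz, appears at 6.8 kHz.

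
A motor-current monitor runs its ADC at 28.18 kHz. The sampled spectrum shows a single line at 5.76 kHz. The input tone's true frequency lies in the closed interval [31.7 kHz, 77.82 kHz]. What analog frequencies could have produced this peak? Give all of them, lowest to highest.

33.94 kHz, 50.6 kHz, 62.12 kHz

Frequencies that alias to 5.76 kHz are k·fs ± 5.76 kHz for integer k ≥ 0.
k=0: 5.76 kHz.
k=1: 22.42 kHz, 33.94 kHz.
k=2: 50.6 kHz, 62.12 kHz.
k=3: 78.78 kHz, 90.3 kHz.
Within [31.7 kHz, 77.82 kHz]: 33.94 kHz, 50.6 kHz, 62.12 kHz.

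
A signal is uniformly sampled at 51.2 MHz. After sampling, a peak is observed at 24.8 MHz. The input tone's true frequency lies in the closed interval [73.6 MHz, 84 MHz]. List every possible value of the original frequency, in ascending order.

76 MHz, 77.6 MHz

Frequencies that alias to 24.8 MHz are k·fs ± 24.8 MHz for integer k ≥ 0.
k=0: 24.8 MHz.
k=1: 26.4 MHz, 76 MHz.
k=2: 77.6 MHz, 127.2 MHz.
k=3: 128.8 MHz, 178.4 MHz.
Within [73.6 MHz, 84 MHz]: 76 MHz, 77.6 MHz.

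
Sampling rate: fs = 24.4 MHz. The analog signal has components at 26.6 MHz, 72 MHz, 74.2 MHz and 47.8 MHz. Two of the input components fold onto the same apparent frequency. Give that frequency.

1 MHz

fs/2 = 12.2 MHz.
26.6 MHz mod fs = 2.2 MHz.
2.2 MHz ≤ fs/2 = 12.2 MHz, appears at 2.2 MHz.
72 MHz mod fs = 23.2 MHz.
23.2 MHz > fs/2 = 12.2 MHz, folds to fs − 23.2 MHz = 1.2 MHz.
74.2 MHz mod fs = 1 MHz.
1 MHz ≤ fs/2 = 12.2 MHz, appears at 1 MHz.
47.8 MHz mod fs = 23.4 MHz.
23.4 MHz > fs/2 = 12.2 MHz, folds to fs − 23.4 MHz = 1 MHz.
47.8 MHz and 74.2 MHz both map to 1 MHz.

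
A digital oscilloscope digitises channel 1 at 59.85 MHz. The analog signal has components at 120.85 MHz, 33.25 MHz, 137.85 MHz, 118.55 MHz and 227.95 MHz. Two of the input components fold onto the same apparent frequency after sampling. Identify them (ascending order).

fs/2 = 29.925 MHz.
120.85 MHz mod fs = 1.15 MHz.
1.15 MHz ≤ fs/2 = 29.925 MHz, appears at 1.15 MHz.
33.25 MHz > fs/2 = 29.925 MHz, folds to fs − 33.25 MHz = 26.6 MHz.
137.85 MHz mod fs = 18.15 MHz.
18.15 MHz ≤ fs/2 = 29.925 MHz, appears at 18.15 MHz.
118.55 MHz mod fs = 58.7 MHz.
58.7 MHz > fs/2 = 29.925 MHz, folds to fs − 58.7 MHz = 1.15 MHz.
227.95 MHz mod fs = 48.4 MHz.
48.4 MHz > fs/2 = 29.925 MHz, folds to fs − 48.4 MHz = 11.45 MHz.
118.55 MHz and 120.85 MHz both map to 1.15 MHz.

118.55 MHz, 120.85 MHz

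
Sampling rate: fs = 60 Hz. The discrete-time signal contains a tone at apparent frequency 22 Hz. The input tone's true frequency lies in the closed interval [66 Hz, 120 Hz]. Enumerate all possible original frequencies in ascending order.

Frequencies that alias to 22 Hz are k·fs ± 22 Hz for integer k ≥ 0.
k=0: 22 Hz.
k=1: 38 Hz, 82 Hz.
k=2: 98 Hz, 142 Hz.
k=3: 158 Hz, 202 Hz.
Within [66 Hz, 120 Hz]: 82 Hz, 98 Hz.

82 Hz, 98 Hz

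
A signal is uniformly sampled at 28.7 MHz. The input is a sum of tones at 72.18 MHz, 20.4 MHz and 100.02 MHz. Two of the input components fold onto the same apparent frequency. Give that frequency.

13.92 MHz

fs/2 = 14.35 MHz.
72.18 MHz mod fs = 14.78 MHz.
14.78 MHz > fs/2 = 14.35 MHz, folds to fs − 14.78 MHz = 13.92 MHz.
20.4 MHz > fs/2 = 14.35 MHz, folds to fs − 20.4 MHz = 8.3 MHz.
100.02 MHz mod fs = 13.92 MHz.
13.92 MHz ≤ fs/2 = 14.35 MHz, appears at 13.92 MHz.
72.18 MHz and 100.02 MHz both map to 13.92 MHz.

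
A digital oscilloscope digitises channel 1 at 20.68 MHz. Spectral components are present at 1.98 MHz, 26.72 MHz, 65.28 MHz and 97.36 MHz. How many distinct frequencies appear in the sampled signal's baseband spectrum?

3

fs/2 = 10.34 MHz.
1.98 MHz ≤ fs/2 = 10.34 MHz, passes unchanged.
26.72 MHz mod fs = 6.04 MHz.
6.04 MHz ≤ fs/2 = 10.34 MHz, appears at 6.04 MHz.
65.28 MHz mod fs = 3.24 MHz.
3.24 MHz ≤ fs/2 = 10.34 MHz, appears at 3.24 MHz.
97.36 MHz mod fs = 14.64 MHz.
14.64 MHz > fs/2 = 10.34 MHz, folds to fs − 14.64 MHz = 6.04 MHz.
Distinct values: {1.98 MHz, 3.24 MHz, 6.04 MHz} → 3.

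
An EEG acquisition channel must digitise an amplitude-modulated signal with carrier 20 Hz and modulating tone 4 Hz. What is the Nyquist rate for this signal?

48 Hz

AM sidebands sit at fc ± fm = 16 Hz and 24 Hz.
Highest-frequency component: 24 Hz.
Nyquist rate = 2 × 24 Hz = 48 Hz.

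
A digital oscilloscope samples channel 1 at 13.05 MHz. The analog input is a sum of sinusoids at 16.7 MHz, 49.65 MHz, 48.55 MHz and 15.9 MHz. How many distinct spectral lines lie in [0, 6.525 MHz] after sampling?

fs/2 = 6.525 MHz.
16.7 MHz mod fs = 3.65 MHz.
3.65 MHz ≤ fs/2 = 6.525 MHz, appears at 3.65 MHz.
49.65 MHz mod fs = 10.5 MHz.
10.5 MHz > fs/2 = 6.525 MHz, folds to fs − 10.5 MHz = 2.55 MHz.
48.55 MHz mod fs = 9.4 MHz.
9.4 MHz > fs/2 = 6.525 MHz, folds to fs − 9.4 MHz = 3.65 MHz.
15.9 MHz mod fs = 2.85 MHz.
2.85 MHz ≤ fs/2 = 6.525 MHz, appears at 2.85 MHz.
Distinct values: {2.55 MHz, 2.85 MHz, 3.65 MHz} → 3.

3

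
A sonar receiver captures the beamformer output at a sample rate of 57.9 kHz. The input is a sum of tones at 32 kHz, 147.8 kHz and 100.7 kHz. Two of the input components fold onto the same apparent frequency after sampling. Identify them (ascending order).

32 kHz, 147.8 kHz

fs/2 = 28.95 kHz.
32 kHz > fs/2 = 28.95 kHz, folds to fs − 32 kHz = 25.9 kHz.
147.8 kHz mod fs = 32 kHz.
32 kHz > fs/2 = 28.95 kHz, folds to fs − 32 kHz = 25.9 kHz.
100.7 kHz mod fs = 42.8 kHz.
42.8 kHz > fs/2 = 28.95 kHz, folds to fs − 42.8 kHz = 15.1 kHz.
32 kHz and 147.8 kHz both map to 25.9 kHz.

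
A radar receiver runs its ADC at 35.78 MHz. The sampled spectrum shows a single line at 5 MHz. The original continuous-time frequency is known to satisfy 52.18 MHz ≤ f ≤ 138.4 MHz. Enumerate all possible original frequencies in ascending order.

66.56 MHz, 76.56 MHz, 102.34 MHz, 112.34 MHz, 138.12 MHz

Frequencies that alias to 5 MHz are k·fs ± 5 MHz for integer k ≥ 0.
k=0: 5 MHz.
k=1: 30.78 MHz, 40.78 MHz.
k=2: 66.56 MHz, 76.56 MHz.
k=3: 102.34 MHz, 112.34 MHz.
k=4: 138.12 MHz, 148.12 MHz.
k=5: 173.9 MHz, 183.9 MHz.
Within [52.18 MHz, 138.4 MHz]: 66.56 MHz, 76.56 MHz, 102.34 MHz, 112.34 MHz, 138.12 MHz.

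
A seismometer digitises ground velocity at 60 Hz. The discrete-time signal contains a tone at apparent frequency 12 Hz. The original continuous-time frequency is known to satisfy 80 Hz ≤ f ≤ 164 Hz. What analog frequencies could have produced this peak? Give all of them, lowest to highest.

Frequencies that alias to 12 Hz are k·fs ± 12 Hz for integer k ≥ 0.
k=0: 12 Hz.
k=1: 48 Hz, 72 Hz.
k=2: 108 Hz, 132 Hz.
k=3: 168 Hz, 192 Hz.
Within [80 Hz, 164 Hz]: 108 Hz, 132 Hz.

108 Hz, 132 Hz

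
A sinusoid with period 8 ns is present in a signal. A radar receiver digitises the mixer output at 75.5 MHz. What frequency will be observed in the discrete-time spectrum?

T = 8 ns → f = 1/T = 125 MHz.
125 MHz mod fs = 49.5 MHz.
49.5 MHz > fs/2 = 37.75 MHz, folds to fs − 49.5 MHz = 26 MHz.

26 MHz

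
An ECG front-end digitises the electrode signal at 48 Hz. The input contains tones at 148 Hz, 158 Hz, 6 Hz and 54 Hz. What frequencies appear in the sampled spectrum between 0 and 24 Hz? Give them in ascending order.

4 Hz, 6 Hz, 14 Hz

fs/2 = 24 Hz.
148 Hz mod fs = 4 Hz.
4 Hz ≤ fs/2 = 24 Hz, appears at 4 Hz.
158 Hz mod fs = 14 Hz.
14 Hz ≤ fs/2 = 24 Hz, appears at 14 Hz.
6 Hz ≤ fs/2 = 24 Hz, passes unchanged.
54 Hz mod fs = 6 Hz.
6 Hz ≤ fs/2 = 24 Hz, appears at 6 Hz.
Distinct values: {4 Hz, 6 Hz, 14 Hz}.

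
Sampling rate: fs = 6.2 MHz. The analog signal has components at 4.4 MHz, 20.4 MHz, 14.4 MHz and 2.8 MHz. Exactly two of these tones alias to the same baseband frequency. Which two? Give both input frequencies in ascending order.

fs/2 = 3.1 MHz.
4.4 MHz > fs/2 = 3.1 MHz, folds to fs − 4.4 MHz = 1.8 MHz.
20.4 MHz mod fs = 1.8 MHz.
1.8 MHz ≤ fs/2 = 3.1 MHz, appears at 1.8 MHz.
14.4 MHz mod fs = 2 MHz.
2 MHz ≤ fs/2 = 3.1 MHz, appears at 2 MHz.
2.8 MHz ≤ fs/2 = 3.1 MHz, passes unchanged.
4.4 MHz and 20.4 MHz both map to 1.8 MHz.

4.4 MHz, 20.4 MHz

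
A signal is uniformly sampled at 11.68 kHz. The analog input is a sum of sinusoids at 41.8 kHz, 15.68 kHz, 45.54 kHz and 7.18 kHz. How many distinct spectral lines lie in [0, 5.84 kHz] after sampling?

4

fs/2 = 5.84 kHz.
41.8 kHz mod fs = 6.76 kHz.
6.76 kHz > fs/2 = 5.84 kHz, folds to fs − 6.76 kHz = 4.92 kHz.
15.68 kHz mod fs = 4 kHz.
4 kHz ≤ fs/2 = 5.84 kHz, appears at 4 kHz.
45.54 kHz mod fs = 10.5 kHz.
10.5 kHz > fs/2 = 5.84 kHz, folds to fs − 10.5 kHz = 1.18 kHz.
7.18 kHz > fs/2 = 5.84 kHz, folds to fs − 7.18 kHz = 4.5 kHz.
Distinct values: {1.18 kHz, 4 kHz, 4.5 kHz, 4.92 kHz} → 4.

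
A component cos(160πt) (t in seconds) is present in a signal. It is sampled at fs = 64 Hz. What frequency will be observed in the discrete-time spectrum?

16 Hz

ω = 160π rad/s → f = ω/(2π) = 80 Hz.
80 Hz mod fs = 16 Hz.
16 Hz ≤ fs/2 = 32 Hz, appears at 16 Hz.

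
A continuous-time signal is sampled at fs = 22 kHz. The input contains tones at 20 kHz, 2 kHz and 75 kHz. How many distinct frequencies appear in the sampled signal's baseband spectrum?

2

fs/2 = 11 kHz.
20 kHz > fs/2 = 11 kHz, folds to fs − 20 kHz = 2 kHz.
2 kHz ≤ fs/2 = 11 kHz, passes unchanged.
75 kHz mod fs = 9 kHz.
9 kHz ≤ fs/2 = 11 kHz, appears at 9 kHz.
Distinct values: {2 kHz, 9 kHz} → 2.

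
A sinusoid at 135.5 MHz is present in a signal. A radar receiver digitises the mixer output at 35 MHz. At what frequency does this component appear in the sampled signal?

135.5 MHz mod fs = 30.5 MHz.
30.5 MHz > fs/2 = 17.5 MHz, folds to fs − 30.5 MHz = 4.5 MHz.

4.5 MHz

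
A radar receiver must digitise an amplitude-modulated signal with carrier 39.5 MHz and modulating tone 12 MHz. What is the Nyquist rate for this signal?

AM sidebands sit at fc ± fm = 27.5 MHz and 51.5 MHz.
Highest-frequency component: 51.5 MHz.
Nyquist rate = 2 × 51.5 MHz = 103 MHz.

103 MHz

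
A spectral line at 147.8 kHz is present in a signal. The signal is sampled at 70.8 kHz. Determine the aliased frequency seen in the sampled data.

147.8 kHz mod fs = 6.2 kHz.
6.2 kHz ≤ fs/2 = 35.4 kHz, appears at 6.2 kHz.

6.2 kHz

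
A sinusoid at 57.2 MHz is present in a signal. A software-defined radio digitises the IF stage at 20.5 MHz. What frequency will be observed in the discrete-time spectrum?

57.2 MHz mod fs = 16.2 MHz.
16.2 MHz > fs/2 = 10.25 MHz, folds to fs − 16.2 MHz = 4.3 MHz.

4.3 MHz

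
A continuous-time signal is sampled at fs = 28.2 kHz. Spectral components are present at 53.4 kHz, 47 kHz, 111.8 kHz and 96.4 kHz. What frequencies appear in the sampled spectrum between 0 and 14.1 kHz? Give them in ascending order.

fs/2 = 14.1 kHz.
53.4 kHz mod fs = 25.2 kHz.
25.2 kHz > fs/2 = 14.1 kHz, folds to fs − 25.2 kHz = 3 kHz.
47 kHz mod fs = 18.8 kHz.
18.8 kHz > fs/2 = 14.1 kHz, folds to fs − 18.8 kHz = 9.4 kHz.
111.8 kHz mod fs = 27.2 kHz.
27.2 kHz > fs/2 = 14.1 kHz, folds to fs − 27.2 kHz = 1 kHz.
96.4 kHz mod fs = 11.8 kHz.
11.8 kHz ≤ fs/2 = 14.1 kHz, appears at 11.8 kHz.
Distinct values: {1 kHz, 3 kHz, 9.4 kHz, 11.8 kHz}.

1 kHz, 3 kHz, 9.4 kHz, 11.8 kHz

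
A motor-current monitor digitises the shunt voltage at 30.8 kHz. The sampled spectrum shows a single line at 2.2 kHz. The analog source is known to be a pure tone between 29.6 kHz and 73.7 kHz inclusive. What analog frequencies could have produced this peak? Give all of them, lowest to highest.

Frequencies that alias to 2.2 kHz are k·fs ± 2.2 kHz for integer k ≥ 0.
k=0: 2.2 kHz.
k=1: 28.6 kHz, 33 kHz.
k=2: 59.4 kHz, 63.8 kHz.
k=3: 90.2 kHz, 94.6 kHz.
Within [29.6 kHz, 73.7 kHz]: 33 kHz, 59.4 kHz, 63.8 kHz.

33 kHz, 59.4 kHz, 63.8 kHz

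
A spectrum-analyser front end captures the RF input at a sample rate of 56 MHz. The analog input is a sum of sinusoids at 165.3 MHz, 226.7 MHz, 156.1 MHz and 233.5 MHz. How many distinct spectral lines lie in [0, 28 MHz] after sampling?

3

fs/2 = 28 MHz.
165.3 MHz mod fs = 53.3 MHz.
53.3 MHz > fs/2 = 28 MHz, folds to fs − 53.3 MHz = 2.7 MHz.
226.7 MHz mod fs = 2.7 MHz.
2.7 MHz ≤ fs/2 = 28 MHz, appears at 2.7 MHz.
156.1 MHz mod fs = 44.1 MHz.
44.1 MHz > fs/2 = 28 MHz, folds to fs − 44.1 MHz = 11.9 MHz.
233.5 MHz mod fs = 9.5 MHz.
9.5 MHz ≤ fs/2 = 28 MHz, appears at 9.5 MHz.
Distinct values: {2.7 MHz, 9.5 MHz, 11.9 MHz} → 3.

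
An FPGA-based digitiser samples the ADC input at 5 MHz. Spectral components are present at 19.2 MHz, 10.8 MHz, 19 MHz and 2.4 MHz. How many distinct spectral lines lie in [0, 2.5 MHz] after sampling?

fs/2 = 2.5 MHz.
19.2 MHz mod fs = 4.2 MHz.
4.2 MHz > fs/2 = 2.5 MHz, folds to fs − 4.2 MHz = 0.8 MHz.
10.8 MHz mod fs = 0.8 MHz.
0.8 MHz ≤ fs/2 = 2.5 MHz, appears at 0.8 MHz.
19 MHz mod fs = 4 MHz.
4 MHz > fs/2 = 2.5 MHz, folds to fs − 4 MHz = 1 MHz.
2.4 MHz ≤ fs/2 = 2.5 MHz, passes unchanged.
Distinct values: {0.8 MHz, 1 MHz, 2.4 MHz} → 3.

3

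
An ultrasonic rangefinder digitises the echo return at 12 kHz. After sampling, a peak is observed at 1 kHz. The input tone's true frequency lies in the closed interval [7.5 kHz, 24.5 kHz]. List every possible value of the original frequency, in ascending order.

Frequencies that alias to 1 kHz are k·fs ± 1 kHz for integer k ≥ 0.
k=0: 1 kHz.
k=1: 11 kHz, 13 kHz.
k=2: 23 kHz, 25 kHz.
k=3: 35 kHz, 37 kHz.
Within [7.5 kHz, 24.5 kHz]: 11 kHz, 13 kHz, 23 kHz.

11 kHz, 13 kHz, 23 kHz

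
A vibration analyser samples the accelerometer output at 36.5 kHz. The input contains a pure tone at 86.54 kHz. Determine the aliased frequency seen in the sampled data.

86.54 kHz mod fs = 13.54 kHz.
13.54 kHz ≤ fs/2 = 18.25 kHz, appears at 13.54 kHz.

13.54 kHz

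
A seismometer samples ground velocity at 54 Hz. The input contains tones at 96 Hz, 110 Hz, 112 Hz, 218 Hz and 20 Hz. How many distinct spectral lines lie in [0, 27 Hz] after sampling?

fs/2 = 27 Hz.
96 Hz mod fs = 42 Hz.
42 Hz > fs/2 = 27 Hz, folds to fs − 42 Hz = 12 Hz.
110 Hz mod fs = 2 Hz.
2 Hz ≤ fs/2 = 27 Hz, appears at 2 Hz.
112 Hz mod fs = 4 Hz.
4 Hz ≤ fs/2 = 27 Hz, appears at 4 Hz.
218 Hz mod fs = 2 Hz.
2 Hz ≤ fs/2 = 27 Hz, appears at 2 Hz.
20 Hz ≤ fs/2 = 27 Hz, passes unchanged.
Distinct values: {2 Hz, 4 Hz, 12 Hz, 20 Hz} → 4.

4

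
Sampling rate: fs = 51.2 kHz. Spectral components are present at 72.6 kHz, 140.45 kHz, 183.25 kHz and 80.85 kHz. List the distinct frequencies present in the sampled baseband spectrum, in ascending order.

13.15 kHz, 21.4 kHz, 21.55 kHz

fs/2 = 25.6 kHz.
72.6 kHz mod fs = 21.4 kHz.
21.4 kHz ≤ fs/2 = 25.6 kHz, appears at 21.4 kHz.
140.45 kHz mod fs = 38.05 kHz.
38.05 kHz > fs/2 = 25.6 kHz, folds to fs − 38.05 kHz = 13.15 kHz.
183.25 kHz mod fs = 29.65 kHz.
29.65 kHz > fs/2 = 25.6 kHz, folds to fs − 29.65 kHz = 21.55 kHz.
80.85 kHz mod fs = 29.65 kHz.
29.65 kHz > fs/2 = 25.6 kHz, folds to fs − 29.65 kHz = 21.55 kHz.
Distinct values: {13.15 kHz, 21.4 kHz, 21.55 kHz}.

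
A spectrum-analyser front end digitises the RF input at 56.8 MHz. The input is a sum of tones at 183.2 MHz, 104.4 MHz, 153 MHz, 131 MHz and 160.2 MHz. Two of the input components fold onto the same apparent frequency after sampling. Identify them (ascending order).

131 MHz, 153 MHz

fs/2 = 28.4 MHz.
183.2 MHz mod fs = 12.8 MHz.
12.8 MHz ≤ fs/2 = 28.4 MHz, appears at 12.8 MHz.
104.4 MHz mod fs = 47.6 MHz.
47.6 MHz > fs/2 = 28.4 MHz, folds to fs − 47.6 MHz = 9.2 MHz.
153 MHz mod fs = 39.4 MHz.
39.4 MHz > fs/2 = 28.4 MHz, folds to fs − 39.4 MHz = 17.4 MHz.
131 MHz mod fs = 17.4 MHz.
17.4 MHz ≤ fs/2 = 28.4 MHz, appears at 17.4 MHz.
160.2 MHz mod fs = 46.6 MHz.
46.6 MHz > fs/2 = 28.4 MHz, folds to fs − 46.6 MHz = 10.2 MHz.
131 MHz and 153 MHz both map to 17.4 MHz.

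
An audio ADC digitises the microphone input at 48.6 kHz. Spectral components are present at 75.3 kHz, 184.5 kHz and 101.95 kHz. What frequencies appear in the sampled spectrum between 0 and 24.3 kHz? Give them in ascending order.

4.75 kHz, 9.9 kHz, 21.9 kHz

fs/2 = 24.3 kHz.
75.3 kHz mod fs = 26.7 kHz.
26.7 kHz > fs/2 = 24.3 kHz, folds to fs − 26.7 kHz = 21.9 kHz.
184.5 kHz mod fs = 38.7 kHz.
38.7 kHz > fs/2 = 24.3 kHz, folds to fs − 38.7 kHz = 9.9 kHz.
101.95 kHz mod fs = 4.75 kHz.
4.75 kHz ≤ fs/2 = 24.3 kHz, appears at 4.75 kHz.
Distinct values: {4.75 kHz, 9.9 kHz, 21.9 kHz}.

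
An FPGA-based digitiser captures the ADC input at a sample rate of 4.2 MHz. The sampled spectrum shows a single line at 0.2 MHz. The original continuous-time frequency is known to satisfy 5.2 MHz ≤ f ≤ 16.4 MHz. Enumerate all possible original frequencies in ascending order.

Frequencies that alias to 0.2 MHz are k·fs ± 0.2 MHz for integer k ≥ 0.
k=0: 0.2 MHz.
k=1: 4 MHz, 4.4 MHz.
k=2: 8.2 MHz, 8.6 MHz.
k=3: 12.4 MHz, 12.8 MHz.
k=4: 16.6 MHz, 17 MHz.
Within [5.2 MHz, 16.4 MHz]: 8.2 MHz, 8.6 MHz, 12.4 MHz, 12.8 MHz.

8.2 MHz, 8.6 MHz, 12.4 MHz, 12.8 MHz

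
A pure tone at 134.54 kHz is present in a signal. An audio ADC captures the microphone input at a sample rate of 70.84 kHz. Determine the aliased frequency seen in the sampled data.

7.14 kHz

134.54 kHz mod fs = 63.7 kHz.
63.7 kHz > fs/2 = 35.42 kHz, folds to fs − 63.7 kHz = 7.14 kHz.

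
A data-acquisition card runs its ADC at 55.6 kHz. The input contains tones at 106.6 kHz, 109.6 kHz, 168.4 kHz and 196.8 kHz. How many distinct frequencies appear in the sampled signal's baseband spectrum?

fs/2 = 27.8 kHz.
106.6 kHz mod fs = 51 kHz.
51 kHz > fs/2 = 27.8 kHz, folds to fs − 51 kHz = 4.6 kHz.
109.6 kHz mod fs = 54 kHz.
54 kHz > fs/2 = 27.8 kHz, folds to fs − 54 kHz = 1.6 kHz.
168.4 kHz mod fs = 1.6 kHz.
1.6 kHz ≤ fs/2 = 27.8 kHz, appears at 1.6 kHz.
196.8 kHz mod fs = 30 kHz.
30 kHz > fs/2 = 27.8 kHz, folds to fs − 30 kHz = 25.6 kHz.
Distinct values: {1.6 kHz, 4.6 kHz, 25.6 kHz} → 3.

3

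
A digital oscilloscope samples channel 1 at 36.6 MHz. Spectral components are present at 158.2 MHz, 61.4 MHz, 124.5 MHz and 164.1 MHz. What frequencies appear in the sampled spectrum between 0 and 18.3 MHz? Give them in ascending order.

11.8 MHz, 14.7 MHz, 17.7 MHz

fs/2 = 18.3 MHz.
158.2 MHz mod fs = 11.8 MHz.
11.8 MHz ≤ fs/2 = 18.3 MHz, appears at 11.8 MHz.
61.4 MHz mod fs = 24.8 MHz.
24.8 MHz > fs/2 = 18.3 MHz, folds to fs − 24.8 MHz = 11.8 MHz.
124.5 MHz mod fs = 14.7 MHz.
14.7 MHz ≤ fs/2 = 18.3 MHz, appears at 14.7 MHz.
164.1 MHz mod fs = 17.7 MHz.
17.7 MHz ≤ fs/2 = 18.3 MHz, appears at 17.7 MHz.
Distinct values: {11.8 MHz, 14.7 MHz, 17.7 MHz}.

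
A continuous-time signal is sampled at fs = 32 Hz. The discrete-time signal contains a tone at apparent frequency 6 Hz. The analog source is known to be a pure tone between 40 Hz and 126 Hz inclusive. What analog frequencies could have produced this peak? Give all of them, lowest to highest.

Frequencies that alias to 6 Hz are k·fs ± 6 Hz for integer k ≥ 0.
k=0: 6 Hz.
k=1: 26 Hz, 38 Hz.
k=2: 58 Hz, 70 Hz.
k=3: 90 Hz, 102 Hz.
k=4: 122 Hz, 134 Hz.
k=5: 154 Hz, 166 Hz.
Within [40 Hz, 126 Hz]: 58 Hz, 70 Hz, 90 Hz, 102 Hz, 122 Hz.

58 Hz, 70 Hz, 90 Hz, 102 Hz, 122 Hz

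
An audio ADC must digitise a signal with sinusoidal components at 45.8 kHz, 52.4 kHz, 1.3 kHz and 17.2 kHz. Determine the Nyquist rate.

104.8 kHz

Highest-frequency component: 52.4 kHz.
Nyquist rate = 2 × 52.4 kHz = 104.8 kHz.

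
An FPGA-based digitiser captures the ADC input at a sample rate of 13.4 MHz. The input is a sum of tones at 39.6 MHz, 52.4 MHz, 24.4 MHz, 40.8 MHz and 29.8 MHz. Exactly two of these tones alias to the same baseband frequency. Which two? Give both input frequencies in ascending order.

fs/2 = 6.7 MHz.
39.6 MHz mod fs = 12.8 MHz.
12.8 MHz > fs/2 = 6.7 MHz, folds to fs − 12.8 MHz = 0.6 MHz.
52.4 MHz mod fs = 12.2 MHz.
12.2 MHz > fs/2 = 6.7 MHz, folds to fs − 12.2 MHz = 1.2 MHz.
24.4 MHz mod fs = 11 MHz.
11 MHz > fs/2 = 6.7 MHz, folds to fs − 11 MHz = 2.4 MHz.
40.8 MHz mod fs = 0.6 MHz.
0.6 MHz ≤ fs/2 = 6.7 MHz, appears at 0.6 MHz.
29.8 MHz mod fs = 3 MHz.
3 MHz ≤ fs/2 = 6.7 MHz, appears at 3 MHz.
39.6 MHz and 40.8 MHz both map to 0.6 MHz.

39.6 MHz, 40.8 MHz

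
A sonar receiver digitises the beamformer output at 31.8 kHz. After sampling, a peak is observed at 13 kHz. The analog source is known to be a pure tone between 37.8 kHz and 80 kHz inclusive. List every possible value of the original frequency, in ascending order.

44.8 kHz, 50.6 kHz, 76.6 kHz

Frequencies that alias to 13 kHz are k·fs ± 13 kHz for integer k ≥ 0.
k=0: 13 kHz.
k=1: 18.8 kHz, 44.8 kHz.
k=2: 50.6 kHz, 76.6 kHz.
k=3: 82.4 kHz, 108.4 kHz.
Within [37.8 kHz, 80 kHz]: 44.8 kHz, 50.6 kHz, 76.6 kHz.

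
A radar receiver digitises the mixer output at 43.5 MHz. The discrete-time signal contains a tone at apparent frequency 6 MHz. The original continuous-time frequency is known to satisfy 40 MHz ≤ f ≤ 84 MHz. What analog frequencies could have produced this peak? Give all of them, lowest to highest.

49.5 MHz, 81 MHz

Frequencies that alias to 6 MHz are k·fs ± 6 MHz for integer k ≥ 0.
k=0: 6 MHz.
k=1: 37.5 MHz, 49.5 MHz.
k=2: 81 MHz, 93 MHz.
k=3: 124.5 MHz, 136.5 MHz.
Within [40 MHz, 84 MHz]: 49.5 MHz, 81 MHz.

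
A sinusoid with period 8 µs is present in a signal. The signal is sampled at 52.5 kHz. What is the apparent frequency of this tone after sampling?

20 kHz

T = 8 µs → f = 1/T = 125 kHz.
125 kHz mod fs = 20 kHz.
20 kHz ≤ fs/2 = 26.25 kHz, appears at 20 kHz.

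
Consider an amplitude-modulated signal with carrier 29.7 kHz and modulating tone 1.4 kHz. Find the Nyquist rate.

62.2 kHz

AM sidebands sit at fc ± fm = 28.3 kHz and 31.1 kHz.
Highest-frequency component: 31.1 kHz.
Nyquist rate = 2 × 31.1 kHz = 62.2 kHz.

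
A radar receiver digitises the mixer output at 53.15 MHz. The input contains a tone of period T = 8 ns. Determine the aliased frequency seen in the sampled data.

T = 8 ns → f = 1/T = 125 MHz.
125 MHz mod fs = 18.7 MHz.
18.7 MHz ≤ fs/2 = 26.575 MHz, appears at 18.7 MHz.

18.7 MHz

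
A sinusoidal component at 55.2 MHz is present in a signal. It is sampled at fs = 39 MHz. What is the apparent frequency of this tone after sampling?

55.2 MHz mod fs = 16.2 MHz.
16.2 MHz ≤ fs/2 = 19.5 MHz, appears at 16.2 MHz.

16.2 MHz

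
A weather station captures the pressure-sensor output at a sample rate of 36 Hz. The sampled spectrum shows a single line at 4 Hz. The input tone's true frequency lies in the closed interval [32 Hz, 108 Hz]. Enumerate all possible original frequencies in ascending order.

32 Hz, 40 Hz, 68 Hz, 76 Hz, 104 Hz

Frequencies that alias to 4 Hz are k·fs ± 4 Hz for integer k ≥ 0.
k=0: 4 Hz.
k=1: 32 Hz, 40 Hz.
k=2: 68 Hz, 76 Hz.
k=3: 104 Hz, 112 Hz.
k=4: 140 Hz, 148 Hz.
Within [32 Hz, 108 Hz]: 32 Hz, 40 Hz, 68 Hz, 76 Hz, 104 Hz.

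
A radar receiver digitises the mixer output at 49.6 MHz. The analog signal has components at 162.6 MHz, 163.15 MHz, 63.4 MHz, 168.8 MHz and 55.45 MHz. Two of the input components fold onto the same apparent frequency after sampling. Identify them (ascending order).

fs/2 = 24.8 MHz.
162.6 MHz mod fs = 13.8 MHz.
13.8 MHz ≤ fs/2 = 24.8 MHz, appears at 13.8 MHz.
163.15 MHz mod fs = 14.35 MHz.
14.35 MHz ≤ fs/2 = 24.8 MHz, appears at 14.35 MHz.
63.4 MHz mod fs = 13.8 MHz.
13.8 MHz ≤ fs/2 = 24.8 MHz, appears at 13.8 MHz.
168.8 MHz mod fs = 20 MHz.
20 MHz ≤ fs/2 = 24.8 MHz, appears at 20 MHz.
55.45 MHz mod fs = 5.85 MHz.
5.85 MHz ≤ fs/2 = 24.8 MHz, appears at 5.85 MHz.
63.4 MHz and 162.6 MHz both map to 13.8 MHz.

63.4 MHz, 162.6 MHz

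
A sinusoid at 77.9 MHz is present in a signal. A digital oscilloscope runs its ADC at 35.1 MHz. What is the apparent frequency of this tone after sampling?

7.7 MHz

77.9 MHz mod fs = 7.7 MHz.
7.7 MHz ≤ fs/2 = 17.55 MHz, appears at 7.7 MHz.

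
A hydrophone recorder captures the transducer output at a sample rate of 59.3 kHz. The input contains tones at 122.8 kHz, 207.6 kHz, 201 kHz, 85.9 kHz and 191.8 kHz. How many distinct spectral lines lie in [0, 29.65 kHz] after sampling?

5

fs/2 = 29.65 kHz.
122.8 kHz mod fs = 4.2 kHz.
4.2 kHz ≤ fs/2 = 29.65 kHz, appears at 4.2 kHz.
207.6 kHz mod fs = 29.7 kHz.
29.7 kHz > fs/2 = 29.65 kHz, folds to fs − 29.7 kHz = 29.6 kHz.
201 kHz mod fs = 23.1 kHz.
23.1 kHz ≤ fs/2 = 29.65 kHz, appears at 23.1 kHz.
85.9 kHz mod fs = 26.6 kHz.
26.6 kHz ≤ fs/2 = 29.65 kHz, appears at 26.6 kHz.
191.8 kHz mod fs = 13.9 kHz.
13.9 kHz ≤ fs/2 = 29.65 kHz, appears at 13.9 kHz.
Distinct values: {4.2 kHz, 13.9 kHz, 23.1 kHz, 26.6 kHz, 29.6 kHz} → 5.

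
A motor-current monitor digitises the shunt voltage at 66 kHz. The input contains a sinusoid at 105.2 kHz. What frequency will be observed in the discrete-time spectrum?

105.2 kHz mod fs = 39.2 kHz.
39.2 kHz > fs/2 = 33 kHz, folds to fs − 39.2 kHz = 26.8 kHz.

26.8 kHz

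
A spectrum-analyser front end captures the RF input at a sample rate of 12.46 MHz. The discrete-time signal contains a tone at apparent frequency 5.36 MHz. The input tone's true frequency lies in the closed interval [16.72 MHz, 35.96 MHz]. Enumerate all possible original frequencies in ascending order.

17.82 MHz, 19.56 MHz, 30.28 MHz, 32.02 MHz

Frequencies that alias to 5.36 MHz are k·fs ± 5.36 MHz for integer k ≥ 0.
k=0: 5.36 MHz.
k=1: 7.1 MHz, 17.82 MHz.
k=2: 19.56 MHz, 30.28 MHz.
k=3: 32.02 MHz, 42.74 MHz.
k=4: 44.48 MHz, 55.2 MHz.
Within [16.72 MHz, 35.96 MHz]: 17.82 MHz, 19.56 MHz, 30.28 MHz, 32.02 MHz.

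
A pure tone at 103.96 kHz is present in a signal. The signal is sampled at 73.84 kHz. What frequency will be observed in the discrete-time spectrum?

103.96 kHz mod fs = 30.12 kHz.
30.12 kHz ≤ fs/2 = 36.92 kHz, appears at 30.12 kHz.

30.12 kHz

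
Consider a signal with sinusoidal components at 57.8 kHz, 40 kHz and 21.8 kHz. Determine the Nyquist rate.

115.6 kHz

Highest-frequency component: 57.8 kHz.
Nyquist rate = 2 × 57.8 kHz = 115.6 kHz.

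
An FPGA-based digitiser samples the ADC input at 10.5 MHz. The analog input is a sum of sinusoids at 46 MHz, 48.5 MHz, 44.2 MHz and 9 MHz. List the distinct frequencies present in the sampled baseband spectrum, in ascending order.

fs/2 = 5.25 MHz.
46 MHz mod fs = 4 MHz.
4 MHz ≤ fs/2 = 5.25 MHz, appears at 4 MHz.
48.5 MHz mod fs = 6.5 MHz.
6.5 MHz > fs/2 = 5.25 MHz, folds to fs − 6.5 MHz = 4 MHz.
44.2 MHz mod fs = 2.2 MHz.
2.2 MHz ≤ fs/2 = 5.25 MHz, appears at 2.2 MHz.
9 MHz > fs/2 = 5.25 MHz, folds to fs − 9 MHz = 1.5 MHz.
Distinct values: {1.5 MHz, 2.2 MHz, 4 MHz}.

1.5 MHz, 2.2 MHz, 4 MHz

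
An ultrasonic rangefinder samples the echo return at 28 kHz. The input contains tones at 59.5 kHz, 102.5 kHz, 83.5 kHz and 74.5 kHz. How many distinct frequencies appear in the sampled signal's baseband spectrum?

3

fs/2 = 14 kHz.
59.5 kHz mod fs = 3.5 kHz.
3.5 kHz ≤ fs/2 = 14 kHz, appears at 3.5 kHz.
102.5 kHz mod fs = 18.5 kHz.
18.5 kHz > fs/2 = 14 kHz, folds to fs − 18.5 kHz = 9.5 kHz.
83.5 kHz mod fs = 27.5 kHz.
27.5 kHz > fs/2 = 14 kHz, folds to fs − 27.5 kHz = 0.5 kHz.
74.5 kHz mod fs = 18.5 kHz.
18.5 kHz > fs/2 = 14 kHz, folds to fs − 18.5 kHz = 9.5 kHz.
Distinct values: {0.5 kHz, 3.5 kHz, 9.5 kHz} → 3.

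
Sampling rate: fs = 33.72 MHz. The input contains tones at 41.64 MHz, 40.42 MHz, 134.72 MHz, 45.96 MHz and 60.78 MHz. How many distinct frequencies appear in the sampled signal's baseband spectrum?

5

fs/2 = 16.86 MHz.
41.64 MHz mod fs = 7.92 MHz.
7.92 MHz ≤ fs/2 = 16.86 MHz, appears at 7.92 MHz.
40.42 MHz mod fs = 6.7 MHz.
6.7 MHz ≤ fs/2 = 16.86 MHz, appears at 6.7 MHz.
134.72 MHz mod fs = 33.56 MHz.
33.56 MHz > fs/2 = 16.86 MHz, folds to fs − 33.56 MHz = 0.16 MHz.
45.96 MHz mod fs = 12.24 MHz.
12.24 MHz ≤ fs/2 = 16.86 MHz, appears at 12.24 MHz.
60.78 MHz mod fs = 27.06 MHz.
27.06 MHz > fs/2 = 16.86 MHz, folds to fs − 27.06 MHz = 6.66 MHz.
Distinct values: {0.16 MHz, 6.66 MHz, 6.7 MHz, 7.92 MHz, 12.24 MHz} → 5.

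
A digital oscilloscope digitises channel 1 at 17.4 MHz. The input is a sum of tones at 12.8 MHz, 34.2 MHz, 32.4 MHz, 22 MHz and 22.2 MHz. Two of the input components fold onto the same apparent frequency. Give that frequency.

4.6 MHz

fs/2 = 8.7 MHz.
12.8 MHz > fs/2 = 8.7 MHz, folds to fs − 12.8 MHz = 4.6 MHz.
34.2 MHz mod fs = 16.8 MHz.
16.8 MHz > fs/2 = 8.7 MHz, folds to fs − 16.8 MHz = 0.6 MHz.
32.4 MHz mod fs = 15 MHz.
15 MHz > fs/2 = 8.7 MHz, folds to fs − 15 MHz = 2.4 MHz.
22 MHz mod fs = 4.6 MHz.
4.6 MHz ≤ fs/2 = 8.7 MHz, appears at 4.6 MHz.
22.2 MHz mod fs = 4.8 MHz.
4.8 MHz ≤ fs/2 = 8.7 MHz, appears at 4.8 MHz.
12.8 MHz and 22 MHz both map to 4.6 MHz.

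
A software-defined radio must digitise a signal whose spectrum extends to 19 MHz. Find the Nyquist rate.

Nyquist rate = 2 × 19 MHz = 38 MHz.

38 MHz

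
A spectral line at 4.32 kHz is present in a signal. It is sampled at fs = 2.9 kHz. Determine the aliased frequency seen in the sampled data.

1.42 kHz

4.32 kHz mod fs = 1.42 kHz.
1.42 kHz ≤ fs/2 = 1.45 kHz, appears at 1.42 kHz.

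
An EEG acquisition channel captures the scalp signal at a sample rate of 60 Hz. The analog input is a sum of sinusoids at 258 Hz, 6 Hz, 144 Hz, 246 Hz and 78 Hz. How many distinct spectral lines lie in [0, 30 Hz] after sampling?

3

fs/2 = 30 Hz.
258 Hz mod fs = 18 Hz.
18 Hz ≤ fs/2 = 30 Hz, appears at 18 Hz.
6 Hz ≤ fs/2 = 30 Hz, passes unchanged.
144 Hz mod fs = 24 Hz.
24 Hz ≤ fs/2 = 30 Hz, appears at 24 Hz.
246 Hz mod fs = 6 Hz.
6 Hz ≤ fs/2 = 30 Hz, appears at 6 Hz.
78 Hz mod fs = 18 Hz.
18 Hz ≤ fs/2 = 30 Hz, appears at 18 Hz.
Distinct values: {6 Hz, 18 Hz, 24 Hz} → 3.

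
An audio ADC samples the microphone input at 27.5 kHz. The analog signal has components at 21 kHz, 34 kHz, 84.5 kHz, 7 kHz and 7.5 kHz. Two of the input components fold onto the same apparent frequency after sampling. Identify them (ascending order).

21 kHz, 34 kHz

fs/2 = 13.75 kHz.
21 kHz > fs/2 = 13.75 kHz, folds to fs − 21 kHz = 6.5 kHz.
34 kHz mod fs = 6.5 kHz.
6.5 kHz ≤ fs/2 = 13.75 kHz, appears at 6.5 kHz.
84.5 kHz mod fs = 2 kHz.
2 kHz ≤ fs/2 = 13.75 kHz, appears at 2 kHz.
7 kHz ≤ fs/2 = 13.75 kHz, passes unchanged.
7.5 kHz ≤ fs/2 = 13.75 kHz, passes unchanged.
21 kHz and 34 kHz both map to 6.5 kHz.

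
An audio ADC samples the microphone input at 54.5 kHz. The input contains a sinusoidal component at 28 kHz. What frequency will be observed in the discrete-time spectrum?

26.5 kHz

28 kHz > fs/2 = 27.25 kHz, folds to fs − 28 kHz = 26.5 kHz.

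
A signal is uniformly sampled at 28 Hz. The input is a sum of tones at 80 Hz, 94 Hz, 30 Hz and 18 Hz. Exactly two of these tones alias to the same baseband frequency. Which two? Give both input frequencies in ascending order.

18 Hz, 94 Hz

fs/2 = 14 Hz.
80 Hz mod fs = 24 Hz.
24 Hz > fs/2 = 14 Hz, folds to fs − 24 Hz = 4 Hz.
94 Hz mod fs = 10 Hz.
10 Hz ≤ fs/2 = 14 Hz, appears at 10 Hz.
30 Hz mod fs = 2 Hz.
2 Hz ≤ fs/2 = 14 Hz, appears at 2 Hz.
18 Hz > fs/2 = 14 Hz, folds to fs − 18 Hz = 10 Hz.
18 Hz and 94 Hz both map to 10 Hz.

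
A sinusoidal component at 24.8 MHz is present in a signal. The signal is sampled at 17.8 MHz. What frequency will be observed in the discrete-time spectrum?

24.8 MHz mod fs = 7 MHz.
7 MHz ≤ fs/2 = 8.9 MHz, appears at 7 MHz.

7 MHz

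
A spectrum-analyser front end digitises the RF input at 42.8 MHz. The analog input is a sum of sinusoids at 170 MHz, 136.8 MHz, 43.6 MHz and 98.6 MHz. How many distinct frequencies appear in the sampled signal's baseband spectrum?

4

fs/2 = 21.4 MHz.
170 MHz mod fs = 41.6 MHz.
41.6 MHz > fs/2 = 21.4 MHz, folds to fs − 41.6 MHz = 1.2 MHz.
136.8 MHz mod fs = 8.4 MHz.
8.4 MHz ≤ fs/2 = 21.4 MHz, appears at 8.4 MHz.
43.6 MHz mod fs = 0.8 MHz.
0.8 MHz ≤ fs/2 = 21.4 MHz, appears at 0.8 MHz.
98.6 MHz mod fs = 13 MHz.
13 MHz ≤ fs/2 = 21.4 MHz, appears at 13 MHz.
Distinct values: {0.8 MHz, 1.2 MHz, 8.4 MHz, 13 MHz} → 4.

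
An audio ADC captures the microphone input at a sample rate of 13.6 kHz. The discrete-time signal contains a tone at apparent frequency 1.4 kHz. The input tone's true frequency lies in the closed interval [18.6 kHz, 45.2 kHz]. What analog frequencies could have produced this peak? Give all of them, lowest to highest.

25.8 kHz, 28.6 kHz, 39.4 kHz, 42.2 kHz

Frequencies that alias to 1.4 kHz are k·fs ± 1.4 kHz for integer k ≥ 0.
k=0: 1.4 kHz.
k=1: 12.2 kHz, 15 kHz.
k=2: 25.8 kHz, 28.6 kHz.
k=3: 39.4 kHz, 42.2 kHz.
k=4: 53 kHz, 55.8 kHz.
Within [18.6 kHz, 45.2 kHz]: 25.8 kHz, 28.6 kHz, 39.4 kHz, 42.2 kHz.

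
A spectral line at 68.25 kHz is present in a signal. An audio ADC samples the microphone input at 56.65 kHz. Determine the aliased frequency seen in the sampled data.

68.25 kHz mod fs = 11.6 kHz.
11.6 kHz ≤ fs/2 = 28.325 kHz, appears at 11.6 kHz.

11.6 kHz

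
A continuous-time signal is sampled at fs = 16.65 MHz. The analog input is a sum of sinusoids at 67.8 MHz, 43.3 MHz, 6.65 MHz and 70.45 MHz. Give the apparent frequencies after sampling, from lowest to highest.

fs/2 = 8.325 MHz.
67.8 MHz mod fs = 1.2 MHz.
1.2 MHz ≤ fs/2 = 8.325 MHz, appears at 1.2 MHz.
43.3 MHz mod fs = 10 MHz.
10 MHz > fs/2 = 8.325 MHz, folds to fs − 10 MHz = 6.65 MHz.
6.65 MHz ≤ fs/2 = 8.325 MHz, passes unchanged.
70.45 MHz mod fs = 3.85 MHz.
3.85 MHz ≤ fs/2 = 8.325 MHz, appears at 3.85 MHz.
Distinct values: {1.2 MHz, 3.85 MHz, 6.65 MHz}.

1.2 MHz, 3.85 MHz, 6.65 MHz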